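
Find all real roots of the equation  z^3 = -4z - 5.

z = -1

Rearrange: z^3 + 4z + 5 = 0.
Possible rational roots are divisors of 5. Testing z = -1 gives 0, so (z + 1) is a factor.
Divide: z^3 + 4z + 5 = (z + 1)(z^2 - z + 5).
The quadratic z^2 - z + 5 has discriminant -19 < 0, so no further real roots.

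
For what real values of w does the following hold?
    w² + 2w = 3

Bring every term to one side: w² + 2w - 3 = 0.
Factor: (w + 3)(w - 1) = 0.
So w = -3 or w = 1.

w = -3 or w = 1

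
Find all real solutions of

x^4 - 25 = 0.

x = -2.2361 or x = 2.2361

Let u = x^2. The equation becomes u^2 - 25 = 0.
Factor: (u + 5)(u - 5) = 0, so u = -5 or u = 5.
x^2 = -5 < 0 has no real solution.
x^2 = 5 gives x = +/-sqrt(5) ~= +/-2.2361.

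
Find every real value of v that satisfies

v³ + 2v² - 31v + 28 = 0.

Possible rational roots are divisors of 28. Testing v = 4 gives 0, so (v - 4) is a factor.
Divide: v³ + 2v² - 31v + 28 = (v - 4)(v² + 6v - 7).
Factor the quadratic: v = 1 or v = -7.

v = -7 or v = 1 or v = 4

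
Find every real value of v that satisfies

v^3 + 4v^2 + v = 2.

Rearrange: v^3 + 4v^2 + v - 2 = 0.
Possible rational roots are divisors of -2. Testing v = -1 gives 0, so (v + 1) is a factor.
Divide: v^3 + 4v^2 + v - 2 = (v + 1)(v^2 + 3v - 2).
Apply the quadratic formula to v^2 + 3v - 2 = 0: v = (-3 +/- sqrt(17))/2, i.e. v ~= 0.5616 or v ~= -3.5616.

v = -3.5616 or v = -1 or v = 0.5616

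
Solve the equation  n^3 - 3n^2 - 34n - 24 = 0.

Possible rational roots are divisors of -24. Testing n = -4 gives 0, so (n + 4) is a factor.
Divide: n^3 - 3n^2 - 34n - 24 = (n + 4)(n^2 - 7n - 6).
Apply the quadratic formula to n^2 - 7n - 6 = 0: n = (7 +/- sqrt(73))/2, i.e. n ~= 7.772 or n ~= -0.772.

n = -4 or n = -0.772 or n = 7.772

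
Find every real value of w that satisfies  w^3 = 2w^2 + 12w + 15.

Rearrange: w^3 - 2w^2 - 12w - 15 = 0.
Possible rational roots are divisors of -15. Testing w = 5 gives 0, so (w - 5) is a factor.
Divide: w^3 - 2w^2 - 12w - 15 = (w - 5)(w^2 + 3w + 3).
The quadratic w^2 + 3w + 3 has discriminant -3 < 0, so no further real roots.

w = 5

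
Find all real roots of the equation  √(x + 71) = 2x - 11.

Square both sides: x + 71 = (2x - 11)².
Expand and rearrange: 4x² - 45x + 50 = 0.
Solving gives x = 10 or x = 1.25.
Check each candidate in the original equation:
  x = 10: √(81) = 9, while 2x - 11 = 9 — valid.
  x = 1.25: √(72.25) = 8.5, while 2x - 11 = -8.5 — extraneous.

x = 10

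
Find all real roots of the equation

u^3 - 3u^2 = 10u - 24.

Rearrange: u^3 - 3u^2 - 10u + 24 = 0.
Possible rational roots are divisors of 24. Testing u = 2 gives 0, so (u - 2) is a factor.
Divide: u^3 - 3u^2 - 10u + 24 = (u - 2)(u^2 - u - 12).
Factor the quadratic: u = 4 or u = -3.

u = -3 or u = 2 or u = 4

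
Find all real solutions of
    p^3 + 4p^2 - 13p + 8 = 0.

p = -6.2749 or p = 1 or p = 1.2749

Possible rational roots are divisors of 8. Testing p = 1 gives 0, so (p - 1) is a factor.
Divide: p^3 + 4p^2 - 13p + 8 = (p - 1)(p^2 + 5p - 8).
Apply the quadratic formula to p^2 + 5p - 8 = 0: p = (-5 +/- sqrt(57))/2, i.e. p ~= 1.2749 or p ~= -6.2749.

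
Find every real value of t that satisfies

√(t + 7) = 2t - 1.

Square both sides: t + 7 = (2t - 1)².
Expand and rearrange: 4t² - 5t - 6 = 0.
Solving gives t = 2 or t = -0.75.
Check each candidate in the original equation:
  t = 2: √(9) = 3, while 2t - 1 = 3 — valid.
  t = -0.75: √(6.25) = 2.5, while 2t - 1 = -2.5 — extraneous.

t = 2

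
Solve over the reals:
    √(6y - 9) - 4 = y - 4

y = 3

Isolate the radical: √(6y - 9) = y.
Square both sides: 6y - 9 = (y)².
Expand and rearrange: y² - 6y + 9 = 0.
This gives the repeated root y = 3.
Check in the original equation:
  y = 3: √(9) = 3, while y = 3 — valid.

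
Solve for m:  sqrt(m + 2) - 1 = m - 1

Isolate the radical: sqrt(m + 2) = m.
Square both sides: m + 2 = (m)^2.
Expand and rearrange: m^2 - m - 2 = 0.
Solving gives m = 2 or m = -1.
Check each candidate in the original equation:
  m = 2: sqrt(4) = 2, while m = 2 — valid.
  m = -1: sqrt(1) = 1, while m = -1 — extraneous.

m = 2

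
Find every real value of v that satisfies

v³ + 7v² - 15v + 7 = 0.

v = -8.7958 or v = 0.7958 or v = 1

Possible rational roots are divisors of 7. Testing v = 1 gives 0, so (v - 1) is a factor.
Divide: v³ + 7v² - 15v + 7 = (v - 1)(v² + 8v - 7).
Apply the quadratic formula to v² + 8v - 7 = 0: v = (-8 ± √92)/2, i.e. v ≈ 0.7958 or v ≈ -8.7958.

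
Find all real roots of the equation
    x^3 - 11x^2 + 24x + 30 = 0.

x = -0.873 or x = 5 or x = 6.873

Possible rational roots are divisors of 30. Testing x = 5 gives 0, so (x - 5) is a factor.
Divide: x^3 - 11x^2 + 24x + 30 = (x - 5)(x^2 - 6x - 6).
Apply the quadratic formula to x^2 - 6x - 6 = 0: x = (6 +/- sqrt(60))/2, i.e. x ~= 6.873 or x ~= -0.873.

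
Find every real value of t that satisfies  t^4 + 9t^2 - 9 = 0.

t = -0.9531 or t = 0.9531

Let u = t^2. The equation becomes u^2 + 9u - 9 = 0.
By the quadratic formula, u = -9/2 + 3*sqrt(13)/2 or u = -3*sqrt(13)/2 - 9/2.
t^2 = -9/2 + 3*sqrt(13)/2 gives t = +/-sqrt(-9/2 + 3*sqrt(13)/2) ~= +/-0.9531.
t^2 = -3*sqrt(13)/2 - 9/2 < 0 has no real solution.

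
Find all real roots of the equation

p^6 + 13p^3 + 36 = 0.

Let u = p^3. The equation becomes u^2 + 13u + 36 = 0.
Factor: (u + 9)(u + 4) = 0, so u = -9 or u = -4.
p^3 = -9 gives p = -(9)^(1/3) ~= -2.0801.
p^3 = -4 gives p = -(4)^(1/3) ~= -1.5874.

p = -2.0801 or p = -1.5874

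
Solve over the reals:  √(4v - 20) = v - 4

v = 6

Square both sides: 4v - 20 = (v - 4)².
Expand and rearrange: v² - 12v + 36 = 0.
This gives the repeated root v = 6.
Check in the original equation:
  v = 6: √(4) = 2, while v - 4 = 2 — valid.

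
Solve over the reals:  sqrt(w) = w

Square both sides: w = (w)^2.
Expand and rearrange: w^2 - w = 0.
Solving gives w = 1 or w = 0.
Check each candidate in the original equation:
  w = 1: sqrt(1) = 1, while w = 1 — valid.
  w = 0: sqrt(0) = 0, while w = 0 — valid.

w = 0 or w = 1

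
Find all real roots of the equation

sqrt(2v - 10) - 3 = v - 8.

Isolate the radical: sqrt(2v - 10) = v - 5.
Square both sides: 2v - 10 = (v - 5)^2.
Expand and rearrange: v^2 - 12v + 35 = 0.
Solving gives v = 7 or v = 5.
Check each candidate in the original equation:
  v = 7: sqrt(4) = 2, while v - 5 = 2 — valid.
  v = 5: sqrt(0) = 0, while v - 5 = 0 — valid.

v = 5 or v = 7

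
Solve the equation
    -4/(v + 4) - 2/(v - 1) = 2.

v = -6.3166 or v = 0.3166

Multiply both sides by (v + 4)(v - 1):
-4(v - 1) - 2(v + 4) = 2(v + 4)(v - 1).
Expand and collect terms: 2v² + 12v - 4 = 0.
By the quadratic formula, v = (-12 ± √176) / 4, so v ≈ 0.3166 or v ≈ -6.3166.
Neither value makes a denominator zero (v ≠ -4, v ≠ 1), so both are valid.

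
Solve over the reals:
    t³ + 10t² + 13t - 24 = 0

t = -8 or t = -3 or t = 1

Possible rational roots are divisors of -24. Testing t = -3 gives 0, so (t + 3) is a factor.
Divide: t³ + 10t² + 13t - 24 = (t + 3)(t² + 7t - 8).
Factor the quadratic: t = 1 or t = -8.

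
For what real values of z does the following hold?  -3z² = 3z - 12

Rearrange to standard form: -3z² - 3z + 12 = 0.
Discriminant: (-3)² − 4·(-3)·12 = 153.
Quadratic formula: z = (3 ± √153) / (-6).
So z = -√(17)/2 - 1/2 ≈ -2.5616 or z = -1/2 + √(17)/2 ≈ 1.5616.

z = -2.5616 or z = 1.5616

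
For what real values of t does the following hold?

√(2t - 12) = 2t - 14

Square both sides: 2t - 12 = (2t - 14)².
Expand and rearrange: 4t² - 58t + 208 = 0.
Solving gives t = 8 or t = 6.5.
Check each candidate in the original equation:
  t = 8: √(4) = 2, while 2t - 14 = 2 — valid.
  t = 6.5: √(1) = 1, while 2t - 14 = -1 — extraneous.

t = 8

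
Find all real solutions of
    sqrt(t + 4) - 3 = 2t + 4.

t = -3

Isolate the radical: sqrt(t + 4) = 2t + 7.
Square both sides: t + 4 = (2t + 7)^2.
Expand and rearrange: 4t^2 + 27t + 45 = 0.
Solving gives t = -3 or t = -3.75.
Check each candidate in the original equation:
  t = -3: sqrt(1) = 1, while 2t + 7 = 1 — valid.
  t = -3.75: sqrt(0.25) = 0.5, while 2t + 7 = -0.5 — extraneous.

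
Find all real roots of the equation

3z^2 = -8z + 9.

z = -3.5191 or z = 0.8525

Rearrange to standard form: 3z^2 + 8z - 9 = 0.
Discriminant: (8)^2 - 4*3*(-9) = 172.
Quadratic formula: z = (-8 +/- sqrt(172)) / 6.
So z = -4/3 + sqrt(43)/3 ~= 0.8525 or z = -sqrt(43)/3 - 4/3 ~= -3.5191.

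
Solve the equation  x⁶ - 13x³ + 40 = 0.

x = 1.71 or x = 2

Let u = x³. The equation becomes u² - 13u + 40 = 0.
Factor: (u - 8)(u - 5) = 0, so u = 8 or u = 5.
x³ = 8 gives x = 2.
x³ = 5 gives x = ∛(5) ≈ 1.71.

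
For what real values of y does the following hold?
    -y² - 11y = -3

Rearrange to standard form: -y² - 11y + 3 = 0.
Discriminant: (-11)² − 4·(-1)·3 = 133.
Quadratic formula: y = (11 ± √133) / (-2).
So y = -√(133)/2 - 11/2 ≈ -11.2663 or y = -11/2 + √(133)/2 ≈ 0.2663.

y = -11.2663 or y = 0.2663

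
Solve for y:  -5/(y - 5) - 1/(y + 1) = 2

y = -1.7913 or y = 2.7913

Multiply both sides by (y - 5)(y + 1):
-5(y + 1) - (y - 5) = 2(y - 5)(y + 1).
Expand and collect terms: 2y² - 2y - 10 = 0.
By the quadratic formula, y = (2 ± √84) / 4, so y ≈ 2.7913 or y ≈ -1.7913.
Neither value makes a denominator zero (y ≠ 5, y ≠ -1), so both are valid.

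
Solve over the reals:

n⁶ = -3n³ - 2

n = -1.2599 or n = -1

Let u = n³. The equation becomes u² + 3u + 2 = 0.
Factor: (u + 1)(u + 2) = 0, so u = -1 or u = -2.
n³ = -1 gives n = -1.
n³ = -2 gives n = -∛(2) ≈ -1.2599.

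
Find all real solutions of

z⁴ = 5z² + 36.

z = -3 or z = 3

Let u = z². The equation becomes u² - 5u - 36 = 0.
Factor: (u - 9)(u + 4) = 0, so u = 9 or u = -4.
z² = 9 gives z = ±3.
z² = -4 < 0 has no real solution.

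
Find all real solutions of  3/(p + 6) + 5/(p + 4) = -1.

Multiply both sides by (p + 6)(p + 4):
3(p + 4) + 5(p + 6) = -(p + 6)(p + 4).
Expand and collect terms: -p^2 - 18p - 66 = 0.
By the quadratic formula, p = (18 +/- sqrt(60)) / -2, so p ~= -12.873 or p ~= -5.127.
Neither value makes a denominator zero (p != -6, p != -4), so both are valid.

p = -12.873 or p = -5.127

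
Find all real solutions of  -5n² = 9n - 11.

Rearrange to standard form: -5n² - 9n + 11 = 0.
Discriminant: (-9)² − 4·(-5)·11 = 301.
Quadratic formula: n = (9 ± √301) / (-10).
So n = -√(301)/10 - 9/10 ≈ -2.6349 or n = -9/10 + √(301)/10 ≈ 0.8349.

n = -2.6349 or n = 0.8349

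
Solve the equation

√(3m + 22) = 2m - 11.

m = 9

Square both sides: 3m + 22 = (2m - 11)².
Expand and rearrange: 4m² - 47m + 99 = 0.
Solving gives m = 9 or m = 2.75.
Check each candidate in the original equation:
  m = 9: √(49) = 7, while 2m - 11 = 7 — valid.
  m = 2.75: √(30.25) = 5.5, while 2m - 11 = -5.5 — extraneous.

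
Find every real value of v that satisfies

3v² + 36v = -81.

Bring every term to one side: 3v² + 36v + 81 = 0.
Factor: 3(v + 3)(v + 9) = 0.
So v = -3 or v = -9.

v = -9 or v = -3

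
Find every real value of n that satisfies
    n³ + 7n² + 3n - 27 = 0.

n = -5.6056 or n = -3 or n = 1.6056

Possible rational roots are divisors of -27. Testing n = -3 gives 0, so (n + 3) is a factor.
Divide: n³ + 7n² + 3n - 27 = (n + 3)(n² + 4n - 9).
Apply the quadratic formula to n² + 4n - 9 = 0: n = (-4 ± √52)/2, i.e. n ≈ 1.6056 or n ≈ -5.6056.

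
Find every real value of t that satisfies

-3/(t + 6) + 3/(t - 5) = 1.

t = -8.453 or t = 7.453

Multiply both sides by (t + 6)(t - 5):
-3(t - 5) + 3(t + 6) = (t + 6)(t - 5).
Expand and collect terms: t^2 + t - 63 = 0.
By the quadratic formula, t = (-1 +/- sqrt(253)) / 2, so t ~= 7.453 or t ~= -8.453.
Neither value makes a denominator zero (t != -6, t != 5), so both are valid.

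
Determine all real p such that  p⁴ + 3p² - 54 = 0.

Let u = p². The equation becomes u² + 3u - 54 = 0.
Factor: (u - 6)(u + 9) = 0, so u = 6 or u = -9.
p² = 6 gives p = ±√(6) ≈ ±2.4495.
p² = -9 < 0 has no real solution.

p = -2.4495 or p = 2.4495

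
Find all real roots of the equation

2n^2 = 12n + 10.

Rearrange to standard form: 2n^2 - 12n - 10 = 0.
Discriminant: (-12)^2 - 4*2*(-10) = 224.
Quadratic formula: n = (12 +/- sqrt(224)) / 4.
So n = 3 + sqrt(14) ~= 6.7417 or n = 3 - sqrt(14) ~= -0.7417.

n = -0.7417 or n = 6.7417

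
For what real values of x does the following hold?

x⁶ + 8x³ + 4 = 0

Let u = x³. The equation becomes u² + 8u + 4 = 0.
By the quadratic formula, u = -4 + 2·√(3) or u = -4 - 2·√(3).
x³ = -4 + 2·√(3) gives x = -∛(4 - 2·√(3)) ≈ -0.8123.
x³ = -4 - 2·√(3) gives x = -∛(2·√(3) + 4) ≈ -1.9543.

x = -1.9543 or x = -0.8123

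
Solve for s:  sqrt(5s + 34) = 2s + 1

Square both sides: 5s + 34 = (2s + 1)^2.
Expand and rearrange: 4s^2 - s - 33 = 0.
Solving gives s = 3 or s = -2.75.
Check each candidate in the original equation:
  s = 3: sqrt(49) = 7, while 2s + 1 = 7 — valid.
  s = -2.75: sqrt(20.25) = 4.5, while 2s + 1 = -4.5 — extraneous.

s = 3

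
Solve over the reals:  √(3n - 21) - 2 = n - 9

Isolate the radical: √(3n - 21) = n - 7.
Square both sides: 3n - 21 = (n - 7)².
Expand and rearrange: n² - 17n + 70 = 0.
Solving gives n = 10 or n = 7.
Check each candidate in the original equation:
  n = 10: √(9) = 3, while n - 7 = 3 — valid.
  n = 7: √(0) = 0, while n - 7 = 0 — valid.

n = 7 or n = 10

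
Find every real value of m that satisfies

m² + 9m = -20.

Bring every term to one side: m² + 9m + 20 = 0.
Factor: (m + 5)(m + 4) = 0.
So m = -5 or m = -4.

m = -5 or m = -4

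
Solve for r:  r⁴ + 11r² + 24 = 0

Let u = r². The equation becomes u² + 11u + 24 = 0.
Factor: (u + 8)(u + 3) = 0, so u = -8 or u = -3.
r² = -8 < 0 has no real solution.
r² = -3 < 0 has no real solution.

No real solutions.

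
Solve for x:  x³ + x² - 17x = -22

Rearrange: x³ + x² - 17x + 22 = 0.
Possible rational roots are divisors of 22. Testing x = 2 gives 0, so (x - 2) is a factor.
Divide: x³ + x² - 17x + 22 = (x - 2)(x² + 3x - 11).
Apply the quadratic formula to x² + 3x - 11 = 0: x = (-3 ± √53)/2, i.e. x ≈ 2.1401 or x ≈ -5.1401.

x = -5.1401 or x = 2 or x = 2.1401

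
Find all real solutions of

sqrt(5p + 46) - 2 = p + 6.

Isolate the radical: sqrt(5p + 46) = p + 8.
Square both sides: 5p + 46 = (p + 8)^2.
Expand and rearrange: p^2 + 11p + 18 = 0.
Solving gives p = -2 or p = -9.
Check each candidate in the original equation:
  p = -2: sqrt(36) = 6, while p + 8 = 6 — valid.
  p = -9: sqrt(1) = 1, while p + 8 = -1 — extraneous.

p = -2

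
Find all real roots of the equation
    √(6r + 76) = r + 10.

Square both sides: 6r + 76 = (r + 10)².
Expand and rearrange: r² + 14r + 24 = 0.
Solving gives r = -2 or r = -12.
Check each candidate in the original equation:
  r = -2: √(64) = 8, while r + 10 = 8 — valid.
  r = -12: √(4) = 2, while r + 10 = -2 — extraneous.

r = -2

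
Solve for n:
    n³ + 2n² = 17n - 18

Rearrange: n³ + 2n² - 17n + 18 = 0.
Possible rational roots are divisors of 18. Testing n = 2 gives 0, so (n - 2) is a factor.
Divide: n³ + 2n² - 17n + 18 = (n - 2)(n² + 4n - 9).
Apply the quadratic formula to n² + 4n - 9 = 0: n = (-4 ± √52)/2, i.e. n ≈ 1.6056 or n ≈ -5.6056.

n = -5.6056 or n = 1.6056 or n = 2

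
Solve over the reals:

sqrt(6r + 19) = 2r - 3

r = 5

Square both sides: 6r + 19 = (2r - 3)^2.
Expand and rearrange: 4r^2 - 18r - 10 = 0.
Solving gives r = 5 or r = -0.5.
Check each candidate in the original equation:
  r = 5: sqrt(49) = 7, while 2r - 3 = 7 — valid.
  r = -0.5: sqrt(16) = 4, while 2r - 3 = -4 — extraneous.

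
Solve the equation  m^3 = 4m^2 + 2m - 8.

m = -1.4142 or m = 1.4142 or m = 4

Rearrange: m^3 - 4m^2 - 2m + 8 = 0.
Possible rational roots are divisors of 8. Testing m = 4 gives 0, so (m - 4) is a factor.
Divide: m^3 - 4m^2 - 2m + 8 = (m - 4)(m^2 - 2).
Apply the quadratic formula to m^2 - 2 = 0: m = (0 +/- sqrt(8))/2, i.e. m ~= 1.4142 or m ~= -1.4142.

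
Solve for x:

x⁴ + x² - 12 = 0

Let u = x². The equation becomes u² + u - 12 = 0.
Factor: (u + 4)(u - 3) = 0, so u = -4 or u = 3.
x² = -4 < 0 has no real solution.
x² = 3 gives x = ±√(3) ≈ ±1.7321.

x = -1.7321 or x = 1.7321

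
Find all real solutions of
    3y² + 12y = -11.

y = -2.5774 or y = -1.4226

Rearrange to standard form: 3y² + 12y + 11 = 0.
Discriminant: (12)² − 4·3·11 = 12.
Quadratic formula: y = (-12 ± √12) / 6.
So y = -2 + √(3)/3 ≈ -1.4226 or y = -2 - √(3)/3 ≈ -2.5774.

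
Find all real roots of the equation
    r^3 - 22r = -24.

r = -5.1623 or r = 1.1623 or r = 4

Rearrange: r^3 - 22r + 24 = 0.
Possible rational roots are divisors of 24. Testing r = 4 gives 0, so (r - 4) is a factor.
Divide: r^3 - 22r + 24 = (r - 4)(r^2 + 4r - 6).
Apply the quadratic formula to r^2 + 4r - 6 = 0: r = (-4 +/- sqrt(40))/2, i.e. r ~= 1.1623 or r ~= -5.1623.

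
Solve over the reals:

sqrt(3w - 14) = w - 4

Square both sides: 3w - 14 = (w - 4)^2.
Expand and rearrange: w^2 - 11w + 30 = 0.
Solving gives w = 6 or w = 5.
Check each candidate in the original equation:
  w = 6: sqrt(4) = 2, while w - 4 = 2 — valid.
  w = 5: sqrt(1) = 1, while w - 4 = 1 — valid.

w = 5 or w = 6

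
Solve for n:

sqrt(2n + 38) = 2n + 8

n = -1

Square both sides: 2n + 38 = (2n + 8)^2.
Expand and rearrange: 4n^2 + 30n + 26 = 0.
Solving gives n = -1 or n = -6.5.
Check each candidate in the original equation:
  n = -1: sqrt(36) = 6, while 2n + 8 = 6 — valid.
  n = -6.5: sqrt(25) = 5, while 2n + 8 = -5 — extraneous.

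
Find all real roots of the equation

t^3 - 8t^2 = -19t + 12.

t = 1 or t = 3 or t = 4

Rearrange: t^3 - 8t^2 + 19t - 12 = 0.
Possible rational roots are divisors of -12. Testing t = 3 gives 0, so (t - 3) is a factor.
Divide: t^3 - 8t^2 + 19t - 12 = (t - 3)(t^2 - 5t + 4).
Factor the quadratic: t = 4 or t = 1.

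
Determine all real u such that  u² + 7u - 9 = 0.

u = -8.1098 or u = 1.1098

Discriminant: (7)² − 4·1·(-9) = 85.
Quadratic formula: u = (-7 ± √85) / 2.
So u = -7/2 + √(85)/2 ≈ 1.1098 or u = -√(85)/2 - 7/2 ≈ -8.1098.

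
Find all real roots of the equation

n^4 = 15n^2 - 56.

Let u = n^2. The equation becomes u^2 - 15u + 56 = 0.
Factor: (u - 8)(u - 7) = 0, so u = 8 or u = 7.
n^2 = 8 gives n = +/-2*sqrt(2) ~= +/-2.8284.
n^2 = 7 gives n = +/-sqrt(7) ~= +/-2.6458.

n = -2.8284 or n = -2.6458 or n = 2.6458 or n = 2.8284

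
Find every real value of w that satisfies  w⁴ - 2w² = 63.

w = -3 or w = 3

Let u = w². The equation becomes u² - 2u - 63 = 0.
Factor: (u - 9)(u + 7) = 0, so u = 9 or u = -7.
w² = 9 gives w = ±3.
w² = -7 < 0 has no real solution.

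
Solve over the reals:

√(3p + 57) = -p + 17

p = 8

Square both sides: 3p + 57 = (-p + 17)².
Expand and rearrange: p² - 37p + 232 = 0.
Solving gives p = 29 or p = 8.
Check each candidate in the original equation:
  p = 29: √(144) = 12, while -p + 17 = -12 — extraneous.
  p = 8: √(81) = 9, while -p + 17 = 9 — valid.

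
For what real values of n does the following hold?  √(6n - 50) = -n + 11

Square both sides: 6n - 50 = (-n + 11)².
Expand and rearrange: n² - 28n + 171 = 0.
Solving gives n = 19 or n = 9.
Check each candidate in the original equation:
  n = 19: √(64) = 8, while -n + 11 = -8 — extraneous.
  n = 9: √(4) = 2, while -n + 11 = 2 — valid.

n = 9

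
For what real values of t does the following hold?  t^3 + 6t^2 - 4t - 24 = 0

t = -6 or t = -2 or t = 2

Possible rational roots are divisors of -24. Testing t = -2 gives 0, so (t + 2) is a factor.
Divide: t^3 + 6t^2 - 4t - 24 = (t + 2)(t^2 + 4t - 12).
Factor the quadratic: t = 2 or t = -6.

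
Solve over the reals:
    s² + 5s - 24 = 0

s = -8 or s = 3

Factor: (s + 8)(s - 3) = 0.
So s = -8 or s = 3.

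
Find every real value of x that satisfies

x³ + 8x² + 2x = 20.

Rearrange: x³ + 8x² + 2x - 20 = 0.
Possible rational roots are divisors of -20. Testing x = -2 gives 0, so (x + 2) is a factor.
Divide: x³ + 8x² + 2x - 20 = (x + 2)(x² + 6x - 10).
Apply the quadratic formula to x² + 6x - 10 = 0: x = (-6 ± √76)/2, i.e. x ≈ 1.3589 or x ≈ -7.3589.

x = -7.3589 or x = -2 or x = 1.3589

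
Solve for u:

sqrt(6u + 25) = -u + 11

u = 4

Square both sides: 6u + 25 = (-u + 11)^2.
Expand and rearrange: u^2 - 28u + 96 = 0.
Solving gives u = 24 or u = 4.
Check each candidate in the original equation:
  u = 24: sqrt(169) = 13, while -u + 11 = -13 — extraneous.
  u = 4: sqrt(49) = 7, while -u + 11 = 7 — valid.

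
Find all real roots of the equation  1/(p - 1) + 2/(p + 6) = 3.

Multiply both sides by (p - 1)(p + 6):
(p + 6) + 2(p - 1) = 3(p - 1)(p + 6).
Expand and collect terms: 3p² + 12p - 22 = 0.
By the quadratic formula, p = (-12 ± √408) / 6, so p ≈ 1.3665 or p ≈ -5.3665.
Neither value makes a denominator zero (p ≠ 1, p ≠ -6), so both are valid.

p = -5.3665 or p = 1.3665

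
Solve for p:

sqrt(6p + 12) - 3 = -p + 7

p = 4

Isolate the radical: sqrt(6p + 12) = -p + 10.
Square both sides: 6p + 12 = (-p + 10)^2.
Expand and rearrange: p^2 - 26p + 88 = 0.
Solving gives p = 22 or p = 4.
Check each candidate in the original equation:
  p = 22: sqrt(144) = 12, while -p + 10 = -12 — extraneous.
  p = 4: sqrt(36) = 6, while -p + 10 = 6 — valid.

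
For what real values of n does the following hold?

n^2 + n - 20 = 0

n = -5 or n = 4

Factor: (n + 5)(n - 4) = 0.
So n = -5 or n = 4.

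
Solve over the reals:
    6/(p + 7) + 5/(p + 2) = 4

p = -5.8665 or p = -0.3835

Multiply both sides by (p + 7)(p + 2):
6(p + 2) + 5(p + 7) = 4(p + 7)(p + 2).
Expand and collect terms: 4p^2 + 25p + 9 = 0.
By the quadratic formula, p = (-25 +/- sqrt(481)) / 8, so p ~= -0.3835 or p ~= -5.8665.
Neither value makes a denominator zero (p != -7, p != -2), so both are valid.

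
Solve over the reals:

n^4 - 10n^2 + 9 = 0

n = -3 or n = -1 or n = 1 or n = 3

Let u = n^2. The equation becomes u^2 - 10u + 9 = 0.
Factor: (u - 9)(u - 1) = 0, so u = 9 or u = 1.
n^2 = 9 gives n = +/-3.
n^2 = 1 gives n = +/-1.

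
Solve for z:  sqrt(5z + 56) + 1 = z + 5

z = 5

Isolate the radical: sqrt(5z + 56) = z + 4.
Square both sides: 5z + 56 = (z + 4)^2.
Expand and rearrange: z^2 + 3z - 40 = 0.
Solving gives z = 5 or z = -8.
Check each candidate in the original equation:
  z = 5: sqrt(81) = 9, while z + 4 = 9 — valid.
  z = -8: sqrt(16) = 4, while z + 4 = -4 — extraneous.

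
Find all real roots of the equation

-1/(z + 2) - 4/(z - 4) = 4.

z = -2.2972 or z = 3.0472

Multiply both sides by (z + 2)(z - 4):
-(z - 4) - 4(z + 2) = 4(z + 2)(z - 4).
Expand and collect terms: 4z² - 3z - 28 = 0.
By the quadratic formula, z = (3 ± √457) / 8, so z ≈ 3.0472 or z ≈ -2.2972.
Neither value makes a denominator zero (z ≠ -2, z ≠ 4), so both are valid.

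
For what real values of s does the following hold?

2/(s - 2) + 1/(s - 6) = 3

s = 2.607 or s = 6.393

Multiply both sides by (s - 2)(s - 6):
2(s - 6) + (s - 2) = 3(s - 2)(s - 6).
Expand and collect terms: 3s^2 - 27s + 50 = 0.
By the quadratic formula, s = (27 +/- sqrt(129)) / 6, so s ~= 6.393 or s ~= 2.607.
Neither value makes a denominator zero (s != 2, s != 6), so both are valid.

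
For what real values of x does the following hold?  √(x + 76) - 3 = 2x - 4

Isolate the radical: √(x + 76) = 2x - 1.
Square both sides: x + 76 = (2x - 1)².
Expand and rearrange: 4x² - 5x - 75 = 0.
Solving gives x = 5 or x = -3.75.
Check each candidate in the original equation:
  x = 5: √(81) = 9, while 2x - 1 = 9 — valid.
  x = -3.75: √(72.25) = 8.5, while 2x - 1 = -8.5 — extraneous.

x = 5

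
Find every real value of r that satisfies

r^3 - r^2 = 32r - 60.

r = -6 or r = 2 or r = 5

Rearrange: r^3 - r^2 - 32r + 60 = 0.
Possible rational roots are divisors of 60. Testing r = 5 gives 0, so (r - 5) is a factor.
Divide: r^3 - r^2 - 32r + 60 = (r - 5)(r^2 + 4r - 12).
Factor the quadratic: r = 2 or r = -6.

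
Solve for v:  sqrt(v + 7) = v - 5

v = 9

Square both sides: v + 7 = (v - 5)^2.
Expand and rearrange: v^2 - 11v + 18 = 0.
Solving gives v = 9 or v = 2.
Check each candidate in the original equation:
  v = 9: sqrt(16) = 4, while v - 5 = 4 — valid.
  v = 2: sqrt(9) = 3, while v - 5 = -3 — extraneous.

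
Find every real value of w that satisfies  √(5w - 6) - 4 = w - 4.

w = 2 or w = 3

Isolate the radical: √(5w - 6) = w.
Square both sides: 5w - 6 = (w)².
Expand and rearrange: w² - 5w + 6 = 0.
Solving gives w = 3 or w = 2.
Check each candidate in the original equation:
  w = 3: √(9) = 3, while w = 3 — valid.
  w = 2: √(4) = 2, while w = 2 — valid.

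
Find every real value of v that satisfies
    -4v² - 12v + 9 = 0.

Discriminant: (-12)² − 4·(-4)·9 = 288.
Quadratic formula: v = (12 ± √288) / (-8).
So v = -3·√(2)/2 - 3/2 ≈ -3.6213 or v = -3/2 + 3·√(2)/2 ≈ 0.6213.

v = -3.6213 or v = 0.6213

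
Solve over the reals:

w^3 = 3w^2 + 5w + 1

Rearrange: w^3 - 3w^2 - 5w - 1 = 0.
Possible rational roots are divisors of -1. Testing w = -1 gives 0, so (w + 1) is a factor.
Divide: w^3 - 3w^2 - 5w - 1 = (w + 1)(w^2 - 4w - 1).
Apply the quadratic formula to w^2 - 4w - 1 = 0: w = (4 +/- sqrt(20))/2, i.e. w ~= 4.2361 or w ~= -0.2361.

w = -1 or w = -0.2361 or w = 4.2361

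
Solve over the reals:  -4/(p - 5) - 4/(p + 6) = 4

Multiply both sides by (p - 5)(p + 6):
-4(p + 6) - 4(p - 5) = 4(p - 5)(p + 6).
Expand and collect terms: 4p^2 + 12p - 116 = 0.
By the quadratic formula, p = (-12 +/- sqrt(2000)) / 8, so p ~= 4.0902 or p ~= -7.0902.
Neither value makes a denominator zero (p != 5, p != -6), so both are valid.

p = -7.0902 or p = 4.0902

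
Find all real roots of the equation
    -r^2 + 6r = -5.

r = -0.7417 or r = 6.7417

Rearrange to standard form: -r^2 + 6r + 5 = 0.
Discriminant: (6)^2 - 4*(-1)*5 = 56.
Quadratic formula: r = (-6 +/- sqrt(56)) / (-2).
So r = 3 - sqrt(14) ~= -0.7417 or r = 3 + sqrt(14) ~= 6.7417.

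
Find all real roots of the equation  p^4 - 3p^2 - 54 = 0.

p = -3 or p = 3

Let u = p^2. The equation becomes u^2 - 3u - 54 = 0.
Factor: (u - 9)(u + 6) = 0, so u = 9 or u = -6.
p^2 = 9 gives p = +/-3.
p^2 = -6 < 0 has no real solution.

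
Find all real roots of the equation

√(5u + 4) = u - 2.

Square both sides: 5u + 4 = (u - 2)².
Expand and rearrange: u² - 9u = 0.
Solving gives u = 9 or u = 0.
Check each candidate in the original equation:
  u = 9: √(49) = 7, while u - 2 = 7 — valid.
  u = 0: √(4) = 2, while u - 2 = -2 — extraneous.

u = 9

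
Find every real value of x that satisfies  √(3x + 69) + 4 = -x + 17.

Isolate the radical: √(3x + 69) = -x + 13.
Square both sides: 3x + 69 = (-x + 13)².
Expand and rearrange: x² - 29x + 100 = 0.
Solving gives x = 25 or x = 4.
Check each candidate in the original equation:
  x = 25: √(144) = 12, while -x + 13 = -12 — extraneous.
  x = 4: √(81) = 9, while -x + 13 = 9 — valid.

x = 4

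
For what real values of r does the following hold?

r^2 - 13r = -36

Bring every term to one side: r^2 - 13r + 36 = 0.
Factor: (r - 4)(r - 9) = 0.
So r = 4 or r = 9.

r = 4 or r = 9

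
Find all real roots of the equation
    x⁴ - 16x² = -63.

x = -3 or x = -2.6458 or x = 2.6458 or x = 3

Let u = x². The equation becomes u² - 16u + 63 = 0.
Factor: (u - 9)(u - 7) = 0, so u = 9 or u = 7.
x² = 9 gives x = ±3.
x² = 7 gives x = ±√(7) ≈ ±2.6458.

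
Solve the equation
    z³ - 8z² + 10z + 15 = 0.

Possible rational roots are divisors of 15. Testing z = 3 gives 0, so (z - 3) is a factor.
Divide: z³ - 8z² + 10z + 15 = (z - 3)(z² - 5z - 5).
Apply the quadratic formula to z² - 5z - 5 = 0: z = (5 ± √45)/2, i.e. z ≈ 5.8541 or z ≈ -0.8541.

z = -0.8541 or z = 3 or z = 5.8541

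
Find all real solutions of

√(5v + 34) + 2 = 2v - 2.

Isolate the radical: √(5v + 34) = 2v - 4.
Square both sides: 5v + 34 = (2v - 4)².
Expand and rearrange: 4v² - 21v - 18 = 0.
Solving gives v = 6 or v = -0.75.
Check each candidate in the original equation:
  v = 6: √(64) = 8, while 2v - 4 = 8 — valid.
  v = -0.75: √(30.25) = 5.5, while 2v - 4 = -5.5 — extraneous.

v = 6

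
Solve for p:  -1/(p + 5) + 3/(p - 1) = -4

p = -4.7122 or p = 0.2122

Multiply both sides by (p + 5)(p - 1):
-(p - 1) + 3(p + 5) = -4(p + 5)(p - 1).
Expand and collect terms: -4p^2 - 18p + 4 = 0.
By the quadratic formula, p = (18 +/- sqrt(388)) / -8, so p ~= -4.7122 or p ~= 0.2122.
Neither value makes a denominator zero (p != -5, p != 1), so both are valid.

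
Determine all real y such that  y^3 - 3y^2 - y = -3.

Rearrange: y^3 - 3y^2 - y + 3 = 0.
Possible rational roots are divisors of 3. Testing y = 3 gives 0, so (y - 3) is a factor.
Divide: y^3 - 3y^2 - y + 3 = (y - 3)(y^2 - 1).
Factor the quadratic: y = 1 or y = -1.

y = -1 or y = 1 or y = 3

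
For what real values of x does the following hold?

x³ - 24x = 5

x = -4.7913 or x = -0.2087 or x = 5

Rearrange: x³ - 24x - 5 = 0.
Possible rational roots are divisors of -5. Testing x = 5 gives 0, so (x - 5) is a factor.
Divide: x³ - 24x - 5 = (x - 5)(x² + 5x + 1).
Apply the quadratic formula to x² + 5x + 1 = 0: x = (-5 ± √21)/2, i.e. x ≈ -0.2087 or x ≈ -4.7913.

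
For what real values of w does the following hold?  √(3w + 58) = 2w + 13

Square both sides: 3w + 58 = (2w + 13)².
Expand and rearrange: 4w² + 49w + 111 = 0.
Solving gives w = -3 or w = -9.25.
Check each candidate in the original equation:
  w = -3: √(49) = 7, while 2w + 13 = 7 — valid.
  w = -9.25: √(30.25) = 5.5, while 2w + 13 = -5.5 — extraneous.

w = -3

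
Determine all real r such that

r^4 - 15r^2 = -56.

r = -2.8284 or r = -2.6458 or r = 2.6458 or r = 2.8284

Let u = r^2. The equation becomes u^2 - 15u + 56 = 0.
Factor: (u - 7)(u - 8) = 0, so u = 7 or u = 8.
r^2 = 7 gives r = +/-sqrt(7) ~= +/-2.6458.
r^2 = 8 gives r = +/-2*sqrt(2) ~= +/-2.8284.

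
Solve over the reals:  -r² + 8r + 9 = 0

r = -1 or r = 9

Factor: -1(r - 9)(r + 1) = 0.
So r = 9 or r = -1.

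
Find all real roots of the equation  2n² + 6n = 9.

n = -4.0981 or n = 1.0981

Rearrange to standard form: 2n² + 6n - 9 = 0.
Discriminant: (6)² − 4·2·(-9) = 108.
Quadratic formula: n = (-6 ± √108) / 4.
So n = -3/2 + 3·√(3)/2 ≈ 1.0981 or n = -3·√(3)/2 - 3/2 ≈ -4.0981.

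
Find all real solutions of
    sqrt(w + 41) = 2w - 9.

Square both sides: w + 41 = (2w - 9)^2.
Expand and rearrange: 4w^2 - 37w + 40 = 0.
Solving gives w = 8 or w = 1.25.
Check each candidate in the original equation:
  w = 8: sqrt(49) = 7, while 2w - 9 = 7 — valid.
  w = 1.25: sqrt(42.25) = 6.5, while 2w - 9 = -6.5 — extraneous.

w = 8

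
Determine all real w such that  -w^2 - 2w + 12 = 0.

w = -4.6056 or w = 2.6056

Discriminant: (-2)^2 - 4*(-1)*12 = 52.
Quadratic formula: w = (2 +/- sqrt(52)) / (-2).
So w = -sqrt(13) - 1 ~= -4.6056 or w = -1 + sqrt(13) ~= 2.6056.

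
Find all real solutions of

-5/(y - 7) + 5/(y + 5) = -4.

y = -6.1414 or y = 8.1414

Multiply both sides by (y - 7)(y + 5):
-5(y + 5) + 5(y - 7) = -4(y - 7)(y + 5).
Expand and collect terms: -4y^2 + 8y + 200 = 0.
By the quadratic formula, y = (-8 +/- sqrt(3264)) / -8, so y ~= -6.1414 or y ~= 8.1414.
Neither value makes a denominator zero (y != 7, y != -5), so both are valid.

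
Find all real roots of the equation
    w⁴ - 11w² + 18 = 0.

Let u = w². The equation becomes u² - 11u + 18 = 0.
Factor: (u - 9)(u - 2) = 0, so u = 9 or u = 2.
w² = 9 gives w = ±3.
w² = 2 gives w = ±√(2) ≈ ±1.4142.

w = -3 or w = -1.4142 or w = 1.4142 or w = 3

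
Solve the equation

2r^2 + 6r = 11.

Rearrange to standard form: 2r^2 + 6r - 11 = 0.
Discriminant: (6)^2 - 4*2*(-11) = 124.
Quadratic formula: r = (-6 +/- sqrt(124)) / 4.
So r = -3/2 + sqrt(31)/2 ~= 1.2839 or r = -sqrt(31)/2 - 3/2 ~= -4.2839.

r = -4.2839 or r = 1.2839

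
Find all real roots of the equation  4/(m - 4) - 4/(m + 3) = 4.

Multiply both sides by (m - 4)(m + 3):
4(m + 3) - 4(m - 4) = 4(m - 4)(m + 3).
Expand and collect terms: 4m² - 4m - 76 = 0.
By the quadratic formula, m = (4 ± √1232) / 8, so m ≈ 4.8875 or m ≈ -3.8875.
Neither value makes a denominator zero (m ≠ 4, m ≠ -3), so both are valid.

m = -3.8875 or m = 4.8875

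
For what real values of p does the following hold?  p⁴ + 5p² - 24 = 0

p = -1.7321 or p = 1.7321

Let u = p². The equation becomes u² + 5u - 24 = 0.
Factor: (u + 8)(u - 3) = 0, so u = -8 or u = 3.
p² = -8 < 0 has no real solution.
p² = 3 gives p = ±√(3) ≈ ±1.7321.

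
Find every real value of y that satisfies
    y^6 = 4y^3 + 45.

Let u = y^3. The equation becomes u^2 - 4u - 45 = 0.
Factor: (u + 5)(u - 9) = 0, so u = -5 or u = 9.
y^3 = -5 gives y = -(5)^(1/3) ~= -1.71.
y^3 = 9 gives y = (9)^(1/3) ~= 2.0801.

y = -1.71 or y = 2.0801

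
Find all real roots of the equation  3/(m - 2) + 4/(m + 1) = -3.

Multiply both sides by (m - 2)(m + 1):
3(m + 1) + 4(m - 2) = -3(m - 2)(m + 1).
Expand and collect terms: -3m² - 4m + 11 = 0.
By the quadratic formula, m = (4 ± √148) / -6, so m ≈ -2.6943 or m ≈ 1.3609.
Neither value makes a denominator zero (m ≠ 2, m ≠ -1), so both are valid.

m = -2.6943 or m = 1.3609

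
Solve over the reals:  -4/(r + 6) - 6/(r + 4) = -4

Multiply both sides by (r + 6)(r + 4):
-4(r + 4) - 6(r + 6) = -4(r + 6)(r + 4).
Expand and collect terms: -4r^2 - 30r - 44 = 0.
Factor or apply the quadratic formula: r = -5.5 or r = -2.
Neither value makes a denominator zero (r != -6, r != -4), so both are valid.

r = -5.5 or r = -2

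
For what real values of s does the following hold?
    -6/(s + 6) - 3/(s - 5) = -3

Multiply both sides by (s + 6)(s - 5):
-6(s - 5) - 3(s + 6) = -3(s + 6)(s - 5).
Expand and collect terms: -3s² + 6s + 78 = 0.
By the quadratic formula, s = (-6 ± √972) / -6, so s ≈ -4.1962 or s ≈ 6.1962.
Neither value makes a denominator zero (s ≠ -6, s ≠ 5), so both are valid.

s = -4.1962 or s = 6.1962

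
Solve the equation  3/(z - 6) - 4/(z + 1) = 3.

Multiply both sides by (z - 6)(z + 1):
3(z + 1) - 4(z - 6) = 3(z - 6)(z + 1).
Expand and collect terms: 3z^2 - 14z - 45 = 0.
By the quadratic formula, z = (14 +/- sqrt(736)) / 6, so z ~= 6.8549 or z ~= -2.1882.
Neither value makes a denominator zero (z != 6, z != -1), so both are valid.

z = -2.1882 or z = 6.8549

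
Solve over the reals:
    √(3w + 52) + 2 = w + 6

Isolate the radical: √(3w + 52) = w + 4.
Square both sides: 3w + 52 = (w + 4)².
Expand and rearrange: w² + 5w - 36 = 0.
Solving gives w = 4 or w = -9.
Check each candidate in the original equation:
  w = 4: √(64) = 8, while w + 4 = 8 — valid.
  w = -9: √(25) = 5, while w + 4 = -5 — extraneous.

w = 4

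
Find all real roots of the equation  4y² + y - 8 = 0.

Discriminant: (1)² − 4·4·(-8) = 129.
Quadratic formula: y = (-1 ± √129) / 8.
So y = -1/8 + √(129)/8 ≈ 1.2947 or y = -√(129)/8 - 1/8 ≈ -1.5447.

y = -1.5447 or y = 1.2947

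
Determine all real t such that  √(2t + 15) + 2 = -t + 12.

t = 5

Isolate the radical: √(2t + 15) = -t + 10.
Square both sides: 2t + 15 = (-t + 10)².
Expand and rearrange: t² - 22t + 85 = 0.
Solving gives t = 17 or t = 5.
Check each candidate in the original equation:
  t = 17: √(49) = 7, while -t + 10 = -7 — extraneous.
  t = 5: √(25) = 5, while -t + 10 = 5 — valid.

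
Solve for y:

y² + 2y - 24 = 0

y = -6 or y = 4

Factor: (y + 6)(y - 4) = 0.
So y = -6 or y = 4.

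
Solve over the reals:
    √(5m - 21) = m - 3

Square both sides: 5m - 21 = (m - 3)².
Expand and rearrange: m² - 11m + 30 = 0.
Solving gives m = 6 or m = 5.
Check each candidate in the original equation:
  m = 6: √(9) = 3, while m - 3 = 3 — valid.
  m = 5: √(4) = 2, while m - 3 = 2 — valid.

m = 5 or m = 6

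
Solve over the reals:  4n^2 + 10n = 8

n = -3.1375 or n = 0.6375

Rearrange to standard form: 4n^2 + 10n - 8 = 0.
Discriminant: (10)^2 - 4*4*(-8) = 228.
Quadratic formula: n = (-10 +/- sqrt(228)) / 8.
So n = -5/4 + sqrt(57)/4 ~= 0.6375 or n = -sqrt(57)/4 - 5/4 ~= -3.1375.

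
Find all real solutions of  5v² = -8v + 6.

v = -2.1565 or v = 0.5565

Rearrange to standard form: 5v² + 8v - 6 = 0.
Discriminant: (8)² − 4·5·(-6) = 184.
Quadratic formula: v = (-8 ± √184) / 10.
So v = -4/5 + √(46)/5 ≈ 0.5565 or v = -√(46)/5 - 4/5 ≈ -2.1565.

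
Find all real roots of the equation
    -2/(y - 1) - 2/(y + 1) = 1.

y = -4.2361 or y = 0.2361

Multiply both sides by (y - 1)(y + 1):
-2(y + 1) - 2(y - 1) = (y - 1)(y + 1).
Expand and collect terms: y² + 4y - 1 = 0.
By the quadratic formula, y = (-4 ± √20) / 2, so y ≈ 0.2361 or y ≈ -4.2361.
Neither value makes a denominator zero (y ≠ 1, y ≠ -1), so both are valid.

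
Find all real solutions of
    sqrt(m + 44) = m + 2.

Square both sides: m + 44 = (m + 2)^2.
Expand and rearrange: m^2 + 3m - 40 = 0.
Solving gives m = 5 or m = -8.
Check each candidate in the original equation:
  m = 5: sqrt(49) = 7, while m + 2 = 7 — valid.
  m = -8: sqrt(36) = 6, while m + 2 = -6 — extraneous.

m = 5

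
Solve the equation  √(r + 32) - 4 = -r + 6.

Isolate the radical: √(r + 32) = -r + 10.
Square both sides: r + 32 = (-r + 10)².
Expand and rearrange: r² - 21r + 68 = 0.
Solving gives r = 17 or r = 4.
Check each candidate in the original equation:
  r = 17: √(49) = 7, while -r + 10 = -7 — extraneous.
  r = 4: √(36) = 6, while -r + 10 = 6 — valid.

r = 4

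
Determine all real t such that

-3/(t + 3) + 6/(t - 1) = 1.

Multiply both sides by (t + 3)(t - 1):
-3(t - 1) + 6(t + 3) = (t + 3)(t - 1).
Expand and collect terms: t² - t - 24 = 0.
By the quadratic formula, t = (1 ± √97) / 2, so t ≈ 5.4244 or t ≈ -4.4244.
Neither value makes a denominator zero (t ≠ -3, t ≠ 1), so both are valid.

t = -4.4244 or t = 5.4244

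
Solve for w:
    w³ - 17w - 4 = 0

Possible rational roots are divisors of -4. Testing w = -4 gives 0, so (w + 4) is a factor.
Divide: w³ - 17w - 4 = (w + 4)(w² - 4w - 1).
Apply the quadratic formula to w² - 4w - 1 = 0: w = (4 ± √20)/2, i.e. w ≈ 4.2361 or w ≈ -0.2361.

w = -4 or w = -0.2361 or w = 4.2361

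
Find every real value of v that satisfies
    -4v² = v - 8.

Rearrange to standard form: -4v² - v + 8 = 0.
Discriminant: (-1)² − 4·(-4)·8 = 129.
Quadratic formula: v = (1 ± √129) / (-8).
So v = -√(129)/8 - 1/8 ≈ -1.5447 or v = -1/8 + √(129)/8 ≈ 1.2947.

v = -1.5447 or v = 1.2947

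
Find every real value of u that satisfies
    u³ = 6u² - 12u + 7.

Rearrange: u³ - 6u² + 12u - 7 = 0.
Possible rational roots are divisors of -7. Testing u = 1 gives 0, so (u - 1) is a factor.
Divide: u³ - 6u² + 12u - 7 = (u - 1)(u² - 5u + 7).
The quadratic u² - 5u + 7 has discriminant -3 < 0, so no further real roots.

u = 1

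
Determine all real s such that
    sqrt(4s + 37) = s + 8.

Square both sides: 4s + 37 = (s + 8)^2.
Expand and rearrange: s^2 + 12s + 27 = 0.
Solving gives s = -3 or s = -9.
Check each candidate in the original equation:
  s = -3: sqrt(25) = 5, while s + 8 = 5 — valid.
  s = -9: sqrt(1) = 1, while s + 8 = -1 — extraneous.

s = -3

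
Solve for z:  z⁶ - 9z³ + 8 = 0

Let u = z³. The equation becomes u² - 9u + 8 = 0.
Factor: (u - 1)(u - 8) = 0, so u = 1 or u = 8.
z³ = 1 gives z = 1.
z³ = 8 gives z = 2.

z = 1 or z = 2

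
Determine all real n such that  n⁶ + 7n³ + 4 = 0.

Let u = n³. The equation becomes u² + 7u + 4 = 0.
By the quadratic formula, u = -7/2 + √(33)/2 or u = -7/2 - √(33)/2.
n³ = -7/2 + √(33)/2 gives n = -∛(7/2 - √(33)/2) ≈ -0.8562.
n³ = -7/2 - √(33)/2 gives n = -∛(√(33)/2 + 7/2) ≈ -1.854.

n = -1.854 or n = -0.8562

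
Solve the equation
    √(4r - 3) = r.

Square both sides: 4r - 3 = (r)².
Expand and rearrange: r² - 4r + 3 = 0.
Solving gives r = 3 or r = 1.
Check each candidate in the original equation:
  r = 3: √(9) = 3, while r = 3 — valid.
  r = 1: √(1) = 1, while r = 1 — valid.

r = 1 or r = 3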